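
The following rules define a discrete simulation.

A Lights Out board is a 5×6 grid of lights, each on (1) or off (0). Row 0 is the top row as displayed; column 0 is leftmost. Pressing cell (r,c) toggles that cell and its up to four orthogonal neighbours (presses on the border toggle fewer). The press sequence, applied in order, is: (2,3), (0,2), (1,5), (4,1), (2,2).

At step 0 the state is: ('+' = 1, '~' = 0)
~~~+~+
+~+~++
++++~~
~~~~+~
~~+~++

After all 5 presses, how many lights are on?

18

0) ~~~+~+
+~+~++
++++~~
~~~~+~
~~+~++
1) ~~~+~+
+~++++
++~~+~
~~~++~
~~+~++
2) ~++~~+
+~~+++
++~~+~
~~~++~
~~+~++
3) ~++~~~
+~~+~~
++~~++
~~~++~
~~+~++
4) ~++~~~
+~~+~~
++~~++
~+~++~
++~~++
5) ~++~~~
+~++~~
+~++++
~++++~
++~~++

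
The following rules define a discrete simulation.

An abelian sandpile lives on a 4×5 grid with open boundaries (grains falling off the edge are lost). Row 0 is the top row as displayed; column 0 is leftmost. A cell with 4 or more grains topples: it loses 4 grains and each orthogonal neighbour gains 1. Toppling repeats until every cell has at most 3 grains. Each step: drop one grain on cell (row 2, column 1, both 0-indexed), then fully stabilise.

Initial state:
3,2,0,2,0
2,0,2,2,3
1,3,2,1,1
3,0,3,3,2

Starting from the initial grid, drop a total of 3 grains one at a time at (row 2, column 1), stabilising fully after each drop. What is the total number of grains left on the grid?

gen 0: 3,2,0,2,0
2,0,2,2,3
1,3,2,1,1
3,0,3,3,2
gen 1: 3,2,0,2,0
2,1,2,2,3
2,0,3,1,1
3,1,3,3,2
gen 2: 3,2,0,2,0
2,1,2,2,3
2,1,3,1,1
3,1,3,3,2
gen 3: 3,2,0,2,0
2,1,2,2,3
2,2,3,1,1
3,1,3,3,2

38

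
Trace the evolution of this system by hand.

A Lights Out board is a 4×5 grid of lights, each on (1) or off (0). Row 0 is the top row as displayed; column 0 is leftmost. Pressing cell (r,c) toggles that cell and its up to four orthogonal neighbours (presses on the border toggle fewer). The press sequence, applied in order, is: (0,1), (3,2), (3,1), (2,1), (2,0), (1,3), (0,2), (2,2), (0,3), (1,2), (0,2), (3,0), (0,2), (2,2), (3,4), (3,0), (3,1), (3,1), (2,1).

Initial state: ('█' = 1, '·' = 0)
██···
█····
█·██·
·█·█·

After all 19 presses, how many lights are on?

t=0: ██···
█····
█·██·
·█·█·
t=1: ··█··
██···
█·██·
·█·█·
t=2: ··█··
██···
█··█·
··█··
t=3: ··█··
██···
██·█·
██···
t=4: ··█··
█····
··██·
█····
t=5: ··█··
·····
████·
·····
t=6: ··██·
··███
███··
·····
t=7: ·█···
···██
███··
·····
t=8: ·█···
··███
█··█·
··█··
t=9: ·████
··█·█
█··█·
··█··
t=10: ·█·██
·█·██
█·██·
··█··
t=11: ··█·█
·████
█·██·
··█··
t=12: ··█·█
·████
··██·
███··
t=13: ·█·██
·█·██
··██·
███··
t=14: ·█·██
·████
·█···
██···
t=15: ·█·██
·████
·█··█
██·██
t=16: ·█·██
·████
██··█
···██
t=17: ·█·██
·████
█···█
█████
t=18: ·█·██
·████
██··█
···██
t=19: ·█·██
··███
··█·█
·█·██

11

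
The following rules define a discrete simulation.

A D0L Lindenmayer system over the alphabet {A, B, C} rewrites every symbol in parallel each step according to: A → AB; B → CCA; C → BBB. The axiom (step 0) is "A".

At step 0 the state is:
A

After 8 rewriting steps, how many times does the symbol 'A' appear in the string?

gen 0: A
gen 1: AB
gen 2: ABCCA
gen 3: ABCCABBBBBBAB
gen 4: ABCCABBBBBBABCCACCACCACCACCACCAABCCA
gen 5: ABCCABBBBBBABCCACCACCACCACCACCAABCCABBBBBBABBBBBBBABBBBBBBABBBBBBBABBBBBBBABBBBBBBABABCCABBBBBBAB
gen 6: ABCCABBBBBBABCCACCACCACCACCACCAABCCABBBBBBABBBBBBBABBBBBBB…CACCACCACCACCACCAABCCAABCCABBBBBBABCCACCACCACCACCACCAABCCA  (len 271)
gen 7: ABCCABBBBBBABCCACCACCACCACCACCAABCCABBBBBBABBBBBBBABBBBBBB…BBBABBBBBBBABBBBBBBABBBBBBBABBBBBBBABBBBBBBABABCCABBBBBBAB  (len 734)
gen 8: ABCCABBBBBBABCCACCACCACCACCACCAABCCABBBBBBABBBBBBBABBBBBBB…CACCACCACCACCACCAABCCAABCCABBBBBBABCCACCACCACCACCACCAABCCA  (len 2049)

586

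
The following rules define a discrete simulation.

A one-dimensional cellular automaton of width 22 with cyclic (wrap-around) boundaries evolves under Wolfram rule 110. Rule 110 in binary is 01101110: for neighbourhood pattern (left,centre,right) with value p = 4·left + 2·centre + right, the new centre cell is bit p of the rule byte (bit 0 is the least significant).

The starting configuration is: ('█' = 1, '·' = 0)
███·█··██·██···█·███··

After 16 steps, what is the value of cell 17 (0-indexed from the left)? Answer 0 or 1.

[0] ███·█··██·██···█·███··
[1] █·███·██████··████·█·█
[2] ███·███····█·██··█████
[3] ··███·█···█████·██····
[4] ·██·███··██···████····
[5] █████·█·███··██··█····
[6] █···█████·█·███·██···█
[7] █··██···█████·████··██
[8] █·███··██···███··█·██·
[9] ███·█·███··██·█·██████
[10] ··█████·█·███████·····
[11] ·██···█████·····█·····
[12] ███··██···█····██·····
[13] █·█·███··██···███····█
[14] █████·█·███··██·█···██
[15] ····█████·█·█████··██·
[16] ···██···█████···█·███·

0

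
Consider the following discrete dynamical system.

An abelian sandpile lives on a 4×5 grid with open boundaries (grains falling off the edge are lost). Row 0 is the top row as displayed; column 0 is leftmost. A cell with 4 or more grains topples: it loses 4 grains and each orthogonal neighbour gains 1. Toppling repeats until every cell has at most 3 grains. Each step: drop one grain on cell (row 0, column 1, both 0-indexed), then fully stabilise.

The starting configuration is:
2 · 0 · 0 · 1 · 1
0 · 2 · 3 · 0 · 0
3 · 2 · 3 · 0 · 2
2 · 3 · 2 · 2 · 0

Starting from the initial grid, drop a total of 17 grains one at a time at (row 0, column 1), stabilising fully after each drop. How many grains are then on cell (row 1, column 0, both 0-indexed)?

k=0  2 · 0 · 0 · 1 · 1
0 · 2 · 3 · 0 · 0
3 · 2 · 3 · 0 · 2
2 · 3 · 2 · 2 · 0
k=1  2 · 1 · 0 · 1 · 1
0 · 2 · 3 · 0 · 0
3 · 2 · 3 · 0 · 2
2 · 3 · 2 · 2 · 0
k=2  2 · 2 · 0 · 1 · 1
0 · 2 · 3 · 0 · 0
3 · 2 · 3 · 0 · 2
2 · 3 · 2 · 2 · 0
k=3  2 · 3 · 0 · 1 · 1
0 · 2 · 3 · 0 · 0
3 · 2 · 3 · 0 · 2
2 · 3 · 2 · 2 · 0
k=4  3 · 0 · 1 · 1 · 1
0 · 3 · 3 · 0 · 0
3 · 2 · 3 · 0 · 2
2 · 3 · 2 · 2 · 0
k=5  3 · 1 · 1 · 1 · 1
0 · 3 · 3 · 0 · 0
3 · 2 · 3 · 0 · 2
2 · 3 · 2 · 2 · 0
k=6  3 · 2 · 1 · 1 · 1
0 · 3 · 3 · 0 · 0
3 · 2 · 3 · 0 · 2
2 · 3 · 2 · 2 · 0
k=7  3 · 3 · 1 · 1 · 1
0 · 3 · 3 · 0 · 0
3 · 2 · 3 · 0 · 2
2 · 3 · 2 · 2 · 0
k=8  0 · 2 · 3 · 1 · 1
3 · 2 · 1 · 1 · 0
1 · 2 · 2 · 1 · 2
0 · 2 · 0 · 3 · 0
k=9  0 · 3 · 3 · 1 · 1
3 · 2 · 1 · 1 · 0
1 · 2 · 2 · 1 · 2
0 · 2 · 0 · 3 · 0
k=10  1 · 1 · 0 · 2 · 1
3 · 3 · 2 · 1 · 0
1 · 2 · 2 · 1 · 2
0 · 2 · 0 · 3 · 0
k=11  1 · 2 · 0 · 2 · 1
3 · 3 · 2 · 1 · 0
1 · 2 · 2 · 1 · 2
0 · 2 · 0 · 3 · 0
k=12  1 · 3 · 0 · 2 · 1
3 · 3 · 2 · 1 · 0
1 · 2 · 2 · 1 · 2
0 · 2 · 0 · 3 · 0
k=13  3 · 1 · 1 · 2 · 1
0 · 1 · 3 · 1 · 0
2 · 3 · 2 · 1 · 2
0 · 2 · 0 · 3 · 0
k=14  3 · 2 · 1 · 2 · 1
0 · 1 · 3 · 1 · 0
2 · 3 · 2 · 1 · 2
0 · 2 · 0 · 3 · 0
k=15  3 · 3 · 1 · 2 · 1
0 · 1 · 3 · 1 · 0
2 · 3 · 2 · 1 · 2
0 · 2 · 0 · 3 · 0
k=16  0 · 1 · 2 · 2 · 1
1 · 2 · 3 · 1 · 0
2 · 3 · 2 · 1 · 2
0 · 2 · 0 · 3 · 0
k=17  0 · 2 · 2 · 2 · 1
1 · 2 · 3 · 1 · 0
2 · 3 · 2 · 1 · 2
0 · 2 · 0 · 3 · 0

1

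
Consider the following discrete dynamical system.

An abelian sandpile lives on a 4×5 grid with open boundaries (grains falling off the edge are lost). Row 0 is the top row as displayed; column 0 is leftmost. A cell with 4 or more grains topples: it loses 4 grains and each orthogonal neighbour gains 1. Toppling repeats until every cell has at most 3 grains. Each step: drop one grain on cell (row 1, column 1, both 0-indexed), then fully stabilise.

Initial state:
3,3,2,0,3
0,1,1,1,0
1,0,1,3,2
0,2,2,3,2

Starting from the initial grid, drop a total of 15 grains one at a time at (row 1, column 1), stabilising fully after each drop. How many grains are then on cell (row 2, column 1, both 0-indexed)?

gen 0: 3,3,2,0,3
0,1,1,1,0
1,0,1,3,2
0,2,2,3,2
gen 1: 3,3,2,0,3
0,2,1,1,0
1,0,1,3,2
0,2,2,3,2
gen 2: 3,3,2,0,3
0,3,1,1,0
1,0,1,3,2
0,2,2,3,2
gen 3: 0,1,3,0,3
2,1,2,1,0
1,1,1,3,2
0,2,2,3,2
gen 4: 0,1,3,0,3
2,2,2,1,0
1,1,1,3,2
0,2,2,3,2
gen 5: 0,1,3,0,3
2,3,2,1,0
1,1,1,3,2
0,2,2,3,2
gen 6: 0,2,3,0,3
3,0,3,1,0
1,2,1,3,2
0,2,2,3,2
gen 7: 0,2,3,0,3
3,1,3,1,0
1,2,1,3,2
0,2,2,3,2
gen 8: 0,2,3,0,3
3,2,3,1,0
1,2,1,3,2
0,2,2,3,2
gen 9: 0,2,3,0,3
3,3,3,1,0
1,2,1,3,2
0,2,2,3,2
gen 10: 2,0,1,1,3
0,3,1,2,0
2,3,2,3,2
0,2,2,3,2
gen 11: 2,1,1,1,3
1,1,2,2,0
3,0,3,3,2
0,3,2,3,2
gen 12: 2,1,1,1,3
1,2,2,2,0
3,0,3,3,2
0,3,2,3,2
gen 13: 2,1,1,1,3
1,3,2,2,0
3,0,3,3,2
0,3,2,3,2
gen 14: 2,2,1,1,3
2,0,3,2,0
3,1,3,3,2
0,3,2,3,2
gen 15: 2,2,1,1,3
2,1,3,2,0
3,1,3,3,2
0,3,2,3,2

1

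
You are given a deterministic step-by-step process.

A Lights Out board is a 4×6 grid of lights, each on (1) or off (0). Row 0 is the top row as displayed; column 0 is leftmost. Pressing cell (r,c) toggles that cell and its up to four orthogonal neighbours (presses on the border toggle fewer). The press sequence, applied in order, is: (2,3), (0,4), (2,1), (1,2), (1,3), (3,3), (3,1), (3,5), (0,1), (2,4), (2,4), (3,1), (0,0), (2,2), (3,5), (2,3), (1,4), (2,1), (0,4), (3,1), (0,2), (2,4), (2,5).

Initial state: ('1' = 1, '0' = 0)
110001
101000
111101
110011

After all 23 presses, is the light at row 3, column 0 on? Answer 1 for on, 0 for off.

0

[0] 110001
101000
111101
110011
[1] 110001
101100
110011
110111
[2] 110110
101110
110011
110111
[3] 110110
111110
001011
100111
[4] 111110
100010
000011
100111
[5] 111010
101100
000111
100111
[6] 111010
101100
000011
101001
[7] 111010
101100
010011
010001
[8] 111010
101100
010010
010010
[9] 000010
111100
010010
010010
[10] 000010
111110
010101
010000
[11] 000010
111100
010010
010010
[12] 000010
111100
000010
101010
[13] 110010
011100
000010
101010
[14] 110010
010100
011110
100010
[15] 110010
010100
011111
100001
[16] 110010
010000
010001
100101
[17] 110000
010111
010011
100101
[18] 110000
000111
101011
110101
[19] 110111
000101
101011
110101
[20] 110111
000101
111011
001101
[21] 101011
001101
111011
001101
[22] 101011
001111
111100
001111
[23] 101011
001110
111111
001110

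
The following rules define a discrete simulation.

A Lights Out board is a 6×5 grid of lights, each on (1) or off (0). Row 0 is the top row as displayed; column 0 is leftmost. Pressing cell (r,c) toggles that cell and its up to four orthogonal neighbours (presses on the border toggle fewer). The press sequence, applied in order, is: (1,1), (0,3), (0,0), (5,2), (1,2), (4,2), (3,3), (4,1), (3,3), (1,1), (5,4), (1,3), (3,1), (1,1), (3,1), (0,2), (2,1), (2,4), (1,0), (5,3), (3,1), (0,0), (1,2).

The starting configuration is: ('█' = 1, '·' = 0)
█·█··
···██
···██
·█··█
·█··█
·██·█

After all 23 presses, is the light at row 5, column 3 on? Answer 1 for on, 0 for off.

k=0  █·█··
···██
···██
·█··█
·█··█
·██·█
k=1  ███··
█████
·█·██
·█··█
·█··█
·██·█
k=2  ██·██
███·█
·█·██
·█··█
·█··█
·██·█
k=3  ···██
·██·█
·█·██
·█··█
·█··█
·██·█
k=4  ···██
·██·█
·█·██
·█··█
·██·█
···██
k=5  ··███
···██
·████
·█··█
·██·█
···██
k=6  ··███
···██
·████
·██·█
···██
··███
k=7  ··███
···██
·██·█
·█·█·
····█
··███
k=8  ··███
···██
·██·█
···█·
███·█
·████
k=9  ··███
···██
·████
··█·█
█████
·████
k=10  ·████
█████
··███
··█·█
█████
·████
k=11  ·████
█████
··███
··█·█
████·
·██··
k=12  ·██·█
██···
··█·█
··█·█
████·
·██··
k=13  ·██·█
██···
·██·█
██··█
█·██·
·██··
k=14  ··█·█
··█··
··█·█
██··█
█·██·
·██··
k=15  ··█·█
··█··
·██·█
··█·█
████·
·██··
k=16  ·█·██
·····
·██·█
··█·█
████·
·██··
k=17  ·█·██
·█···
█···█
·██·█
████·
·██··
k=18  ·█·██
·█··█
█··█·
·██··
████·
·██··
k=19  ██·██
█···█
···█·
·██··
████·
·██··
k=20  ██·██
█···█
···█·
·██··
███··
·█·██
k=21  ██·██
█···█
·█·█·
█····
█·█··
·█·██
k=22  ···██
····█
·█·█·
█····
█·█··
·█·██
k=23  ··███
·████
·███·
█····
█·█··
·█·██

1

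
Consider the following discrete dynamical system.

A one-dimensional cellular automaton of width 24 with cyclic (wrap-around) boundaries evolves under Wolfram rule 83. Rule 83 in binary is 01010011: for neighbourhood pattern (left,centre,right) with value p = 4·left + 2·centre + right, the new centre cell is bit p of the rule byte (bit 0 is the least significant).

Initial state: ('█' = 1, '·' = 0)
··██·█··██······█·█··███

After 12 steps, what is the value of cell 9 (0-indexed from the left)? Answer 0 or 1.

0

t=0: ··██·█··██······█·█··███
t=1: ██·█··██·███████···██··█
t=2: ·█··██·█·······████·███·
t=3: █·██·█··███████···█···██
t=4: █··█··██······████·███··
t=5: ·██·██·███████···█···███
t=6: ··█··█·······████·███··█
t=7: ██·██·███████···█···███·
t=8: ·█··█·······████·███··█·
t=9: █·██·███████···█···███·█
t=10: █··█·······████·███··█··
t=11: ·██·███████···█···███·██
t=12: ··█·······████·███··█··█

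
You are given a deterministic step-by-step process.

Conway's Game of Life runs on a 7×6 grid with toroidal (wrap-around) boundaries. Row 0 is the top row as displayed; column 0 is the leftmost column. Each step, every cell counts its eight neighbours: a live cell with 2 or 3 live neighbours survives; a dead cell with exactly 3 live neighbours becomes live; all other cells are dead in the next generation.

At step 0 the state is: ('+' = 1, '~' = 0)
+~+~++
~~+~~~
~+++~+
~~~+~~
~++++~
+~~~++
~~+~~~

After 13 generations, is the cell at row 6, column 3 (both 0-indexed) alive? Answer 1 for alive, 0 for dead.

0

0) +~+~++
~~+~~~
~+++~+
~~~+~~
~++++~
+~~~++
~~+~~~
1) ~~+~~+
~~~~~~
~+~++~
+~~~~~
+++~~~
+~~~++
~~~~~~
2) ~~~~~~
~~+++~
~~~~~~
+~~+~+
~~~~~~
+~~~~+
+~~~+~
3) ~~~~++
~~~+~~
~~+~~+
~~~~~~
~~~~+~
+~~~~+
+~~~~~
4) ~~~~++
~~~+~+
~~~~~~
~~~~~~
~~~~~+
+~~~~+
+~~~+~
5) +~~+~~
~~~~~+
~~~~~~
~~~~~~
+~~~~+
+~~~+~
+~~~+~
6) +~~~+~
~~~~~~
~~~~~~
~~~~~~
+~~~~+
++~~+~
++~++~
7) ++~++~
~~~~~~
~~~~~~
~~~~~~
++~~~+
~~+++~
~~+++~
8) ~+~~++
~~~~~~
~~~~~~
+~~~~~
++++++
+~~~~~
~~~~~~
9) ~~~~~~
~~~~~~
~~~~~~
+~+++~
~~+++~
+~+++~
+~~~~+
10) ~~~~~~
~~~~~~
~~~+~~
~++~++
~~~~~~
+~+~~~
++~+++
11) +~~~++
~~~~~~
~~+++~
~~+++~
+~++~+
+~+++~
++++++
12) ~~+~~~
~~~~~~
~~+~+~
~~~~~~
+~~~~~
~~~~~~
~~~~~~
13) ~~~~~~
~~~+~~
~~~~~~
~~~~~~
~~~~~~
~~~~~~
~~~~~~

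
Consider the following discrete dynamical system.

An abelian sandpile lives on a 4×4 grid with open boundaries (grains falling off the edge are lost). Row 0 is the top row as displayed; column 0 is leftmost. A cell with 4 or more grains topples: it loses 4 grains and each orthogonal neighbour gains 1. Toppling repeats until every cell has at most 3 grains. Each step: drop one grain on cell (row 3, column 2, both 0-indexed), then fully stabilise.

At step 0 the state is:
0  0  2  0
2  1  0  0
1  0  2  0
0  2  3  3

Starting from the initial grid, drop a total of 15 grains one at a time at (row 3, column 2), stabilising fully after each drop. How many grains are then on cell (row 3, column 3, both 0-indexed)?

k=0  0  0  2  0
2  1  0  0
1  0  2  0
0  2  3  3
k=1  0  0  2  0
2  1  0  0
1  0  3  1
0  3  1  0
k=2  0  0  2  0
2  1  0  0
1  0  3  1
0  3  2  0
k=3  0  0  2  0
2  1  0  0
1  0  3  1
0  3  3  0
k=4  0  0  2  0
2  1  1  0
1  2  0  2
1  0  2  1
k=5  0  0  2  0
2  1  1  0
1  2  0  2
1  0  3  1
k=6  0  0  2  0
2  1  1  0
1  2  1  2
1  1  0  2
k=7  0  0  2  0
2  1  1  0
1  2  1  2
1  1  1  2
k=8  0  0  2  0
2  1  1  0
1  2  1  2
1  1  2  2
k=9  0  0  2  0
2  1  1  0
1  2  1  2
1  1  3  2
k=10  0  0  2  0
2  1  1  0
1  2  2  2
1  2  0  3
k=11  0  0  2  0
2  1  1  0
1  2  2  2
1  2  1  3
k=12  0  0  2  0
2  1  1  0
1  2  2  2
1  2  2  3
k=13  0  0  2  0
2  1  1  0
1  2  2  2
1  2  3  3
k=14  0  0  2  0
2  1  1  0
1  2  3  3
1  3  1  0
k=15  0  0  2  0
2  1  1  0
1  2  3  3
1  3  2  0

0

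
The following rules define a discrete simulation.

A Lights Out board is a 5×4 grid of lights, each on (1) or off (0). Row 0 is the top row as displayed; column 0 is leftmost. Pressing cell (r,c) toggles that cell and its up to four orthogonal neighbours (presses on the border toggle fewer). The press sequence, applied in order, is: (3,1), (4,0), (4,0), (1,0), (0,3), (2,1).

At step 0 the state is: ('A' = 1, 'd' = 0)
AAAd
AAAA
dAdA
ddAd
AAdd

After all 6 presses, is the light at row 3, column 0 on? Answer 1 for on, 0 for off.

t=0: AAAd
AAAA
dAdA
ddAd
AAdd
t=1: AAAd
AAAA
dddA
AAdd
Addd
t=2: AAAd
AAAA
dddA
dAdd
dAdd
t=3: AAAd
AAAA
dddA
AAdd
Addd
t=4: dAAd
ddAA
AddA
AAdd
Addd
t=5: dAdA
ddAd
AddA
AAdd
Addd
t=6: dAdA
dAAd
dAAA
Addd
Addd

1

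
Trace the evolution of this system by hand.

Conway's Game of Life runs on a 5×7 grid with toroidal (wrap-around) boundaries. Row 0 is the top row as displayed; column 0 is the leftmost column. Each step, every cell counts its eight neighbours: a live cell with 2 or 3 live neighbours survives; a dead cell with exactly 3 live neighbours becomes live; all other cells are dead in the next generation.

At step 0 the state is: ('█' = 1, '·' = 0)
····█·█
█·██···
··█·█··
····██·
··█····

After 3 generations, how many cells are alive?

19

[0] ····█·█
█·██···
··█·█··
····██·
··█····
[1] ·██····
·██·██·
·██·██·
····██·
···██··
[2] ·█···█·
█···██·
·██···█
··█····
··████·
[3] ·██····
█·█·██·
████·██
····██·
·█████·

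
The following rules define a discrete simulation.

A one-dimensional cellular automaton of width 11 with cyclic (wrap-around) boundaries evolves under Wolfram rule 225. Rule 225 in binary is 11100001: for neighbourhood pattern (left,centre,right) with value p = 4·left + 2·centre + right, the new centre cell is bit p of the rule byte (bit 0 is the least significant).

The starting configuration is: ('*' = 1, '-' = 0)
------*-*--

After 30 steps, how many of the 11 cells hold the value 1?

gen 0: ------*-*--
gen 1: *****--*--*
gen 2: *****------
gen 3: -****-****-
gen 4: --****-***-
gen 5: *--****-**-
gen 6: ----****-**
gen 7: -**--****-*
gen 8: *-*---****-
gen 9: -*--*--****
gen 10: *-------***
gen 11: *-*****--**
gen 12: **-****---*
gen 13: ***-***-*--
gen 14: -***-***---
gen 15: --***-**-**
gen 16: ---***-**-*
gen 17: -*--***-**-
gen 18: -----***-*-
gen 19: ****--***--
gen 20: -***---**--
gen 21: --**-*--*-*
gen 22: ---**----*-
gen 23: **--*-**---
gen 24: -*---*-*-*-
gen 25: ---*--*-*--
gen 26: **-----*--*
gen 27: **-***-----
gen 28: -**-**-***-
gen 29: --**-**-**-
gen 30: *--**-**-*-

6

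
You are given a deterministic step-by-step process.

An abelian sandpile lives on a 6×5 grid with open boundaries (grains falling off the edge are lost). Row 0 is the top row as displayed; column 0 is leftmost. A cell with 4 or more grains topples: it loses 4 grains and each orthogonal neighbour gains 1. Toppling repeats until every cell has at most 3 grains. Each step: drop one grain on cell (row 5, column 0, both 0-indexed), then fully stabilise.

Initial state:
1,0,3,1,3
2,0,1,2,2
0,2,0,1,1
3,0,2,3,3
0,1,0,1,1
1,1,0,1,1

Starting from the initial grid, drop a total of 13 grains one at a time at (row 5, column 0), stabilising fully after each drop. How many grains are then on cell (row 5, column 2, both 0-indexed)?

t=0: 1,0,3,1,3
2,0,1,2,2
0,2,0,1,1
3,0,2,3,3
0,1,0,1,1
1,1,0,1,1
t=1: 1,0,3,1,3
2,0,1,2,2
0,2,0,1,1
3,0,2,3,3
0,1,0,1,1
2,1,0,1,1
t=2: 1,0,3,1,3
2,0,1,2,2
0,2,0,1,1
3,0,2,3,3
0,1,0,1,1
3,1,0,1,1
t=3: 1,0,3,1,3
2,0,1,2,2
0,2,0,1,1
3,0,2,3,3
1,1,0,1,1
0,2,0,1,1
t=4: 1,0,3,1,3
2,0,1,2,2
0,2,0,1,1
3,0,2,3,3
1,1,0,1,1
1,2,0,1,1
t=5: 1,0,3,1,3
2,0,1,2,2
0,2,0,1,1
3,0,2,3,3
1,1,0,1,1
2,2,0,1,1
t=6: 1,0,3,1,3
2,0,1,2,2
0,2,0,1,1
3,0,2,3,3
1,1,0,1,1
3,2,0,1,1
t=7: 1,0,3,1,3
2,0,1,2,2
0,2,0,1,1
3,0,2,3,3
2,1,0,1,1
0,3,0,1,1
t=8: 1,0,3,1,3
2,0,1,2,2
0,2,0,1,1
3,0,2,3,3
2,1,0,1,1
1,3,0,1,1
t=9: 1,0,3,1,3
2,0,1,2,2
0,2,0,1,1
3,0,2,3,3
2,1,0,1,1
2,3,0,1,1
t=10: 1,0,3,1,3
2,0,1,2,2
0,2,0,1,1
3,0,2,3,3
2,1,0,1,1
3,3,0,1,1
t=11: 1,0,3,1,3
2,0,1,2,2
0,2,0,1,1
3,0,2,3,3
3,2,0,1,1
1,0,1,1,1
t=12: 1,0,3,1,3
2,0,1,2,2
0,2,0,1,1
3,0,2,3,3
3,2,0,1,1
2,0,1,1,1
t=13: 1,0,3,1,3
2,0,1,2,2
0,2,0,1,1
3,0,2,3,3
3,2,0,1,1
3,0,1,1,1

1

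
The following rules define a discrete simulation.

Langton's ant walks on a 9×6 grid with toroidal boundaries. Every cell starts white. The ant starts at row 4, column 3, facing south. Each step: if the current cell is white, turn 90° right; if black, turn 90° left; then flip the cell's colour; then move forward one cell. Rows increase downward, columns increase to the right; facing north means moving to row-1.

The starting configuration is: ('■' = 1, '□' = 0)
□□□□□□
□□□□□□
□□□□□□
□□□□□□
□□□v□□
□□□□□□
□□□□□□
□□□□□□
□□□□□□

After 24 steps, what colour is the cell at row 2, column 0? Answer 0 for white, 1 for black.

[0] □□□□□□
□□□□□□
□□□□□□
□□□□□□
□□□v□□
□□□□□□
□□□□□□
□□□□□□
□□□□□□
[1] □□□□□□
□□□□□□
□□□□□□
□□□□□□
□□<■□□
□□□□□□
□□□□□□
□□□□□□
□□□□□□
[2] □□□□□□
□□□□□□
□□□□□□
□□^□□□
□□■■□□
□□□□□□
□□□□□□
□□□□□□
□□□□□□
[3] □□□□□□
□□□□□□
□□□□□□
□□■>□□
□□■■□□
□□□□□□
□□□□□□
□□□□□□
□□□□□□
[4] □□□□□□
□□□□□□
□□□□□□
□□■■□□
□□■v□□
□□□□□□
□□□□□□
□□□□□□
□□□□□□
[5] □□□□□□
□□□□□□
□□□□□□
□□■■□□
□□■□>□
□□□□□□
□□□□□□
□□□□□□
□□□□□□
[6] □□□□□□
□□□□□□
□□□□□□
□□■■□□
□□■□■□
□□□□v□
□□□□□□
□□□□□□
□□□□□□
[7] □□□□□□
□□□□□□
□□□□□□
□□■■□□
□□■□■□
□□□<■□
□□□□□□
□□□□□□
□□□□□□
[8] □□□□□□
□□□□□□
□□□□□□
□□■■□□
□□■^■□
□□□■■□
□□□□□□
□□□□□□
□□□□□□
[9] □□□□□□
□□□□□□
□□□□□□
□□■■□□
□□■■>□
□□□■■□
□□□□□□
□□□□□□
□□□□□□
[10] □□□□□□
□□□□□□
□□□□□□
□□■■^□
□□■■□□
□□□■■□
□□□□□□
□□□□□□
□□□□□□
[11] □□□□□□
□□□□□□
□□□□□□
□□■■■>
□□■■□□
□□□■■□
□□□□□□
□□□□□□
□□□□□□
[12] □□□□□□
□□□□□□
□□□□□□
□□■■■■
□□■■□v
□□□■■□
□□□□□□
□□□□□□
□□□□□□
[13] □□□□□□
□□□□□□
□□□□□□
□□■■■■
□□■■<■
□□□■■□
□□□□□□
□□□□□□
□□□□□□
[14] □□□□□□
□□□□□□
□□□□□□
□□■■^■
□□■■■■
□□□■■□
□□□□□□
□□□□□□
□□□□□□
[15] □□□□□□
□□□□□□
□□□□□□
□□■<□■
□□■■■■
□□□■■□
□□□□□□
□□□□□□
□□□□□□
[16] □□□□□□
□□□□□□
□□□□□□
□□■□□■
□□■v■■
□□□■■□
□□□□□□
□□□□□□
□□□□□□
[17] □□□□□□
□□□□□□
□□□□□□
□□■□□■
□□■□>■
□□□■■□
□□□□□□
□□□□□□
□□□□□□
[18] □□□□□□
□□□□□□
□□□□□□
□□■□^■
□□■□□■
□□□■■□
□□□□□□
□□□□□□
□□□□□□
[19] □□□□□□
□□□□□□
□□□□□□
□□■□■>
□□■□□■
□□□■■□
□□□□□□
□□□□□□
□□□□□□
[20] □□□□□□
□□□□□□
□□□□□^
□□■□■□
□□■□□■
□□□■■□
□□□□□□
□□□□□□
□□□□□□
[21] □□□□□□
□□□□□□
>□□□□■
□□■□■□
□□■□□■
□□□■■□
□□□□□□
□□□□□□
□□□□□□
[22] □□□□□□
□□□□□□
■□□□□■
v□■□■□
□□■□□■
□□□■■□
□□□□□□
□□□□□□
□□□□□□
[23] □□□□□□
□□□□□□
■□□□□■
■□■□■<
□□■□□■
□□□■■□
□□□□□□
□□□□□□
□□□□□□
[24] □□□□□□
□□□□□□
■□□□□^
■□■□■■
□□■□□■
□□□■■□
□□□□□□
□□□□□□
□□□□□□

1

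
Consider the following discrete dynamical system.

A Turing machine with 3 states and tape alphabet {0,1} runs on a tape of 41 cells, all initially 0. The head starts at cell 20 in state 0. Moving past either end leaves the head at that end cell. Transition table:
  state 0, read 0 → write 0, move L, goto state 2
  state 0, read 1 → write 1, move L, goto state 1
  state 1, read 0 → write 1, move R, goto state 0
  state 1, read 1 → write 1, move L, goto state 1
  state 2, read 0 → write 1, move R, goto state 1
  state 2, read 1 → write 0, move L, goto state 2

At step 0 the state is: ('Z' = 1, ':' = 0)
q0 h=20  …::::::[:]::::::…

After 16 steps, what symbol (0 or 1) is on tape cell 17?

0

step 0: q0 h=20  …::::::[:]::::::…
step 1: q2 h=19  …::::::[:]::::::…
step 2: q1 h=20  …:::::Z[:]::::::…
step 3: q0 h=21  …::::ZZ[:]::::::…
step 4: q2 h=20  …:::::Z[Z]::::::…
step 5: q2 h=19  …::::::[Z]::::::…
step 6: q2 h=18  …::::::[:]::::::…
step 7: q1 h=19  …:::::Z[:]::::::…
step 8: q0 h=20  …::::ZZ[:]::::::…
step 9: q2 h=19  …:::::Z[Z]::::::…
step 10: q2 h=18  …::::::[Z]::::::…
step 11: q2 h=17  …::::::[:]::::::…
step 12: q1 h=18  …:::::Z[:]::::::…
step 13: q0 h=19  …::::ZZ[:]::::::…
step 14: q2 h=18  …:::::Z[Z]::::::…
step 15: q2 h=17  …::::::[Z]::::::…
step 16: q2 h=16  …::::::[:]::::::…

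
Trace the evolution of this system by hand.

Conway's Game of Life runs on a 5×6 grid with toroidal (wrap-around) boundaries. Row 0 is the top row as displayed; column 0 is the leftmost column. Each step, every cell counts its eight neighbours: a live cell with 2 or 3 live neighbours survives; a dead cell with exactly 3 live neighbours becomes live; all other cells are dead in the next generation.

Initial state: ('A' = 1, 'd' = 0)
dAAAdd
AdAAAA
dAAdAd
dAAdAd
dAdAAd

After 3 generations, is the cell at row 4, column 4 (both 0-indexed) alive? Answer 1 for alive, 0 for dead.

0

t=0: dAAAdd
AdAAAA
dAAdAd
dAAdAd
dAdAAd
t=1: dddddd
AddddA
dddddd
AdddAA
AdddAd
t=2: Addddd
dddddd
ddddAd
AdddAd
AdddAd
t=3: dddddA
dddddd
dddddA
dddAAd
AAdddd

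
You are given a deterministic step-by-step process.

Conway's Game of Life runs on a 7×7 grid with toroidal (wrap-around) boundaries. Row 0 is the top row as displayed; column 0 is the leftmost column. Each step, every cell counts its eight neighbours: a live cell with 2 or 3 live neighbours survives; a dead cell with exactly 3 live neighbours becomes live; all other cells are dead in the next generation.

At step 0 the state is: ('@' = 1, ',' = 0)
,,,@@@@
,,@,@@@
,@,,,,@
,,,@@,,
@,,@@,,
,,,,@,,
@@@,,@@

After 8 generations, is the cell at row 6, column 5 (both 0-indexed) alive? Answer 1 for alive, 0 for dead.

0) ,,,@@@@
,,@,@@@
,@,,,,@
,,,@@,,
@,,@@,,
,,,,@,,
@@@,,@@
1) ,,,,,,,
,,@,,,,
@,@,,,@
@,@@@@,
,,,,,@,
,,@,@,,
@@@,,,,
2) ,,@,,,,
,@,,,,,
@,@,@@@
@,@@@@,
,@@,,@@
,,@@,,,
,@@@,,,
3) ,,,@,,,
@@@@,@@
@,@,,,,
,,,,,,,
@,,,,@@
@,,,@,,
,@,,,,,
4) ,,,@@,@
@,,@@,@
@,@@,,,
@@,,,,,
@,,,,@@
@@,,,@,
,,,,,,,
5) @,,@@,@
@@,,,,@
,,@@@,,
,,@,,,,
,,,,,@,
@@,,,@,
@,,,@@@
6) ,,,@@,,
,@,,,,@
@,@@,,,
,,@,@,,
,@,,,,@
@@,,,,,
,,,@,,,
7) ,,@@@,,
@@,,@,,
@,@@,,,
@,@,,,,
,@@,,,,
@@@,,,,
,,@@@,,
8) ,,,,,@,
@,,,@,,
@,@@,,@
@,,,,,,
,,,@,,,
@,,,,,,
,,,,@,,

0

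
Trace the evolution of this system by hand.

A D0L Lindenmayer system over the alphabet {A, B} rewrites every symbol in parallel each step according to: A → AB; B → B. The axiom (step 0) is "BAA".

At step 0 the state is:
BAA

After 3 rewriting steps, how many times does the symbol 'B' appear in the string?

7

step 0: BAA
step 1: BABAB
step 2: BABBABB
step 3: BABBBABBB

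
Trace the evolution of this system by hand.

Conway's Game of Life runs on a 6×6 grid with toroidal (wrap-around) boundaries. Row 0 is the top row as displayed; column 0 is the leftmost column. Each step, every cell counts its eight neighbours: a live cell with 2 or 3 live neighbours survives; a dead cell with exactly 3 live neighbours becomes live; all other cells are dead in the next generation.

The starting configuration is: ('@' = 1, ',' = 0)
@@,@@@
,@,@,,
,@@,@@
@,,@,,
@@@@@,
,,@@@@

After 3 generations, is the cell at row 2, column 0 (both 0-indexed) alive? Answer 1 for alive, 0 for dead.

1

t=0: @@,@@@
,@,@,,
,@@,@@
@,,@,,
@@@@@,
,,@@@@
t=1: ,@,,,,
,,,,,,
,@,,@@
,,,,,,
@,,,,,
,,,,,,
t=2: ,,,,,,
@,,,,,
,,,,,,
@,,,,@
,,,,,,
,,,,,,
t=3: ,,,,,,
,,,,,,
@,,,,@
,,,,,,
,,,,,,
,,,,,,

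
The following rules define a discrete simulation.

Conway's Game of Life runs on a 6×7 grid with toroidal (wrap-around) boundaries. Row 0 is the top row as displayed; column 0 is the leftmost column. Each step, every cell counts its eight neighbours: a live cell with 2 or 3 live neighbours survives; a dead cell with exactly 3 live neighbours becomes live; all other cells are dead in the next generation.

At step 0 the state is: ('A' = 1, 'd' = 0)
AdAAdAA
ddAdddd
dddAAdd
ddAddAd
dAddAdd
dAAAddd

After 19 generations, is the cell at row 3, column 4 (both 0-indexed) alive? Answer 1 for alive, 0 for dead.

0

t=0: AdAAdAA
ddAdddd
dddAAdd
ddAddAd
dAddAdd
dAAAddd
t=1: AdddAdA
dAAddAA
ddAAAdd
ddAddAd
dAddAdd
dddddAA
t=2: dAddAdd
dAAdddA
ddddAdA
dAAddAd
ddddAdA
ddddAdA
t=3: dAAAddd
dAAAddd
dddAddA
AddAAdA
AddAAdA
AddAAdd
t=4: Adddddd
AAddAdd
dAdddAA
ddAdddd
dAAdddd
AddddAA
t=5: dddddAd
dAdddAd
dAAddAA
AdAdddd
AAAdddA
AdddddA
t=6: AddddAd
AAAdAAd
ddAddAA
dddAdAd
ddAdddd
dddddAd
t=7: AddddAd
AdAAAdd
AdAdddd
ddAAAAA
ddddAdd
ddddddA
t=8: AAdAAAd
AdAAAdd
Adddddd
dAAdAAA
ddddAdA
dddddAA
t=9: AAddddd
AdAddAd
Adddddd
dAdAAdA
dddAAdd
dddAddd
t=10: AAAdddA
Adddddd
AdAAAAd
AdAAAAd
dddddAd
ddAAAdd
t=11: AdAdddA
ddddAAd
AdAddAd
ddAdddd
dAdddAA
AdAAAAA
t=12: AdAdddd
AddAAAd
dAdAAAA
AdAddAd
dAddddd
ddAAAdd
t=13: ddAddAA
Adddddd
dAddddd
AdAAdAd
dAddAdd
ddAAddd
t=14: dAAAddA
AAddddA
AAAdddA
AdAAAdd
dAddAdd
dAAAAAd
t=15: ddddddA
dddAdAd
dddddAd
ddddAAA
Adddddd
dddddAd
t=16: ddddAAA
ddddAAA
ddddddd
ddddAAA
ddddAdd
ddddddA
t=17: AdddAdd
ddddAdA
ddddddd
ddddAAd
ddddAdA
ddddAdA
t=18: AddAAdA
dddddAd
ddddAdd
ddddAAd
dddAAdA
AddAAdA
t=19: AddAddd
dddAdAA
ddddAdd
ddddddd
AdddddA
ddAdddd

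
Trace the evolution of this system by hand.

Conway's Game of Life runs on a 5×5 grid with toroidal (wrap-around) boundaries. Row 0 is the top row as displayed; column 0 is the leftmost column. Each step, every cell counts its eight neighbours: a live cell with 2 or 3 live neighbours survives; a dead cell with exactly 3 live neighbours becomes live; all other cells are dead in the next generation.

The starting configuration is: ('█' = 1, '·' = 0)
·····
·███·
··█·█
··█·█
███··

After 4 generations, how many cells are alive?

7

step 0: ·····
·███·
··█·█
··█·█
███··
step 1: █··█·
·███·
█···█
··█·█
████·
step 2: █····
·███·
█···█
··█··
█····
step 3: █·█·█
·███·
█···█
██··█
·█···
step 4: █···█
··█··
·····
·█··█
··██·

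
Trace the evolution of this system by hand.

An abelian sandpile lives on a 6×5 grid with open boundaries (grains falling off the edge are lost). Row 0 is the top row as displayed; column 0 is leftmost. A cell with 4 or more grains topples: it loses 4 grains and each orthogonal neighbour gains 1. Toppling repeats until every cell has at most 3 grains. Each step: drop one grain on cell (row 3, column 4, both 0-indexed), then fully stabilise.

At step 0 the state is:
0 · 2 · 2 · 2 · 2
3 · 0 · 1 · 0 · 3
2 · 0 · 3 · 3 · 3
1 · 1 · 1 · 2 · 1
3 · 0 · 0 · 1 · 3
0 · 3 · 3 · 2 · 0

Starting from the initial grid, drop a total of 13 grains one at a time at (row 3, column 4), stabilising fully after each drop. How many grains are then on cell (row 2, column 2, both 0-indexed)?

0) 0 · 2 · 2 · 2 · 2
3 · 0 · 1 · 0 · 3
2 · 0 · 3 · 3 · 3
1 · 1 · 1 · 2 · 1
3 · 0 · 0 · 1 · 3
0 · 3 · 3 · 2 · 0
1) 0 · 2 · 2 · 2 · 2
3 · 0 · 1 · 0 · 3
2 · 0 · 3 · 3 · 3
1 · 1 · 1 · 2 · 2
3 · 0 · 0 · 1 · 3
0 · 3 · 3 · 2 · 0
2) 0 · 2 · 2 · 2 · 2
3 · 0 · 1 · 0 · 3
2 · 0 · 3 · 3 · 3
1 · 1 · 1 · 2 · 3
3 · 0 · 0 · 1 · 3
0 · 3 · 3 · 2 · 0
3) 0 · 2 · 2 · 2 · 3
3 · 0 · 2 · 2 · 0
2 · 1 · 0 · 2 · 2
1 · 1 · 3 · 0 · 3
3 · 0 · 0 · 3 · 0
0 · 3 · 3 · 2 · 1
4) 0 · 2 · 2 · 2 · 3
3 · 0 · 2 · 2 · 0
2 · 1 · 0 · 2 · 3
1 · 1 · 3 · 1 · 0
3 · 0 · 0 · 3 · 1
0 · 3 · 3 · 2 · 1
5) 0 · 2 · 2 · 2 · 3
3 · 0 · 2 · 2 · 0
2 · 1 · 0 · 2 · 3
1 · 1 · 3 · 1 · 1
3 · 0 · 0 · 3 · 1
0 · 3 · 3 · 2 · 1
6) 0 · 2 · 2 · 2 · 3
3 · 0 · 2 · 2 · 0
2 · 1 · 0 · 2 · 3
1 · 1 · 3 · 1 · 2
3 · 0 · 0 · 3 · 1
0 · 3 · 3 · 2 · 1
7) 0 · 2 · 2 · 2 · 3
3 · 0 · 2 · 2 · 0
2 · 1 · 0 · 2 · 3
1 · 1 · 3 · 1 · 3
3 · 0 · 0 · 3 · 1
0 · 3 · 3 · 2 · 1
8) 0 · 2 · 2 · 2 · 3
3 · 0 · 2 · 2 · 1
2 · 1 · 0 · 3 · 0
1 · 1 · 3 · 2 · 1
3 · 0 · 0 · 3 · 2
0 · 3 · 3 · 2 · 1
9) 0 · 2 · 2 · 2 · 3
3 · 0 · 2 · 2 · 1
2 · 1 · 0 · 3 · 0
1 · 1 · 3 · 2 · 2
3 · 0 · 0 · 3 · 2
0 · 3 · 3 · 2 · 1
10) 0 · 2 · 2 · 2 · 3
3 · 0 · 2 · 2 · 1
2 · 1 · 0 · 3 · 0
1 · 1 · 3 · 2 · 3
3 · 0 · 0 · 3 · 2
0 · 3 · 3 · 2 · 1
11) 0 · 2 · 2 · 2 · 3
3 · 0 · 2 · 2 · 1
2 · 1 · 0 · 3 · 1
1 · 1 · 3 · 3 · 0
3 · 0 · 0 · 3 · 3
0 · 3 · 3 · 2 · 1
12) 0 · 2 · 2 · 2 · 3
3 · 0 · 2 · 2 · 1
2 · 1 · 0 · 3 · 1
1 · 1 · 3 · 3 · 1
3 · 0 · 0 · 3 · 3
0 · 3 · 3 · 2 · 1
13) 0 · 2 · 2 · 2 · 3
3 · 0 · 2 · 2 · 1
2 · 1 · 0 · 3 · 1
1 · 1 · 3 · 3 · 2
3 · 0 · 0 · 3 · 3
0 · 3 · 3 · 2 · 1

0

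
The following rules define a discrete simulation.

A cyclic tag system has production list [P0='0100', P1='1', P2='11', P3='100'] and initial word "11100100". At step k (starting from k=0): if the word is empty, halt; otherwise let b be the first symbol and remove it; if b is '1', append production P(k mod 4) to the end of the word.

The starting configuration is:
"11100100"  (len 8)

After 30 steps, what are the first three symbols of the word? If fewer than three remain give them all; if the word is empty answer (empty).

[0] "11100100"  (len 8)
[1] "11001000100"  (len 11)
[2] "10010001001"  (len 11)
[3] "001000100111"  (len 12)
[4] "01000100111"  (len 11)
[5] "1000100111"  (len 10)
[6] "0001001111"  (len 10)
[7] "001001111"  (len 9)
[8] "01001111"  (len 8)
[9] "1001111"  (len 7)
[10] "0011111"  (len 7)
[11] "011111"  (len 6)
[12] "11111"  (len 5)
[13] "11110100"  (len 8)
[14] "11101001"  (len 8)
[15] "110100111"  (len 9)
[16] "10100111100"  (len 11)
[17] "01001111000100"  (len 14)
[18] "1001111000100"  (len 13)
[19] "00111100010011"  (len 14)
[20] "0111100010011"  (len 13)
[21] "111100010011"  (len 12)
[22] "111000100111"  (len 12)
[23] "1100010011111"  (len 13)
[24] "100010011111100"  (len 15)
[25] "000100111111000100"  (len 18)
[26] "00100111111000100"  (len 17)
[27] "0100111111000100"  (len 16)
[28] "100111111000100"  (len 15)
[29] "001111110001000100"  (len 18)
[30] "01111110001000100"  (len 17)

011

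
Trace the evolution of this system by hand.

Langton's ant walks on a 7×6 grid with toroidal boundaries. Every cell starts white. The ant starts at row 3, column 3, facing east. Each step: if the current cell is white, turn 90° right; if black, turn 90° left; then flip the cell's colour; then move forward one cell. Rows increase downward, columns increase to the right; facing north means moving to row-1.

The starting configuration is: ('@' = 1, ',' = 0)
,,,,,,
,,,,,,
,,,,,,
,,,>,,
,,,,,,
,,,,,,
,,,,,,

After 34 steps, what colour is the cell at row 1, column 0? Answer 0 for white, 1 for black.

k=0  ,,,,,,
,,,,,,
,,,,,,
,,,>,,
,,,,,,
,,,,,,
,,,,,,
k=1  ,,,,,,
,,,,,,
,,,,,,
,,,@,,
,,,v,,
,,,,,,
,,,,,,
k=2  ,,,,,,
,,,,,,
,,,,,,
,,,@,,
,,<@,,
,,,,,,
,,,,,,
k=3  ,,,,,,
,,,,,,
,,,,,,
,,^@,,
,,@@,,
,,,,,,
,,,,,,
k=4  ,,,,,,
,,,,,,
,,,,,,
,,@>,,
,,@@,,
,,,,,,
,,,,,,
k=5  ,,,,,,
,,,,,,
,,,^,,
,,@,,,
,,@@,,
,,,,,,
,,,,,,
k=6  ,,,,,,
,,,,,,
,,,@>,
,,@,,,
,,@@,,
,,,,,,
,,,,,,
k=7  ,,,,,,
,,,,,,
,,,@@,
,,@,v,
,,@@,,
,,,,,,
,,,,,,
k=8  ,,,,,,
,,,,,,
,,,@@,
,,@<@,
,,@@,,
,,,,,,
,,,,,,
k=9  ,,,,,,
,,,,,,
,,,^@,
,,@@@,
,,@@,,
,,,,,,
,,,,,,
k=10  ,,,,,,
,,,,,,
,,<,@,
,,@@@,
,,@@,,
,,,,,,
,,,,,,
k=11  ,,,,,,
,,^,,,
,,@,@,
,,@@@,
,,@@,,
,,,,,,
,,,,,,
k=12  ,,,,,,
,,@>,,
,,@,@,
,,@@@,
,,@@,,
,,,,,,
,,,,,,
k=13  ,,,,,,
,,@@,,
,,@v@,
,,@@@,
,,@@,,
,,,,,,
,,,,,,
k=14  ,,,,,,
,,@@,,
,,<@@,
,,@@@,
,,@@,,
,,,,,,
,,,,,,
k=15  ,,,,,,
,,@@,,
,,,@@,
,,v@@,
,,@@,,
,,,,,,
,,,,,,
k=16  ,,,,,,
,,@@,,
,,,@@,
,,,>@,
,,@@,,
,,,,,,
,,,,,,
k=17  ,,,,,,
,,@@,,
,,,^@,
,,,,@,
,,@@,,
,,,,,,
,,,,,,
k=18  ,,,,,,
,,@@,,
,,<,@,
,,,,@,
,,@@,,
,,,,,,
,,,,,,
k=19  ,,,,,,
,,^@,,
,,@,@,
,,,,@,
,,@@,,
,,,,,,
,,,,,,
k=20  ,,,,,,
,<,@,,
,,@,@,
,,,,@,
,,@@,,
,,,,,,
,,,,,,
k=21  ,^,,,,
,@,@,,
,,@,@,
,,,,@,
,,@@,,
,,,,,,
,,,,,,
k=22  ,@>,,,
,@,@,,
,,@,@,
,,,,@,
,,@@,,
,,,,,,
,,,,,,
k=23  ,@@,,,
,@v@,,
,,@,@,
,,,,@,
,,@@,,
,,,,,,
,,,,,,
k=24  ,@@,,,
,<@@,,
,,@,@,
,,,,@,
,,@@,,
,,,,,,
,,,,,,
k=25  ,@@,,,
,,@@,,
,v@,@,
,,,,@,
,,@@,,
,,,,,,
,,,,,,
k=26  ,@@,,,
,,@@,,
<@@,@,
,,,,@,
,,@@,,
,,,,,,
,,,,,,
k=27  ,@@,,,
^,@@,,
@@@,@,
,,,,@,
,,@@,,
,,,,,,
,,,,,,
k=28  ,@@,,,
@>@@,,
@@@,@,
,,,,@,
,,@@,,
,,,,,,
,,,,,,
k=29  ,@@,,,
@@@@,,
@v@,@,
,,,,@,
,,@@,,
,,,,,,
,,,,,,
k=30  ,@@,,,
@@@@,,
@,>,@,
,,,,@,
,,@@,,
,,,,,,
,,,,,,
k=31  ,@@,,,
@@^@,,
@,,,@,
,,,,@,
,,@@,,
,,,,,,
,,,,,,
k=32  ,@@,,,
@<,@,,
@,,,@,
,,,,@,
,,@@,,
,,,,,,
,,,,,,
k=33  ,@@,,,
@,,@,,
@v,,@,
,,,,@,
,,@@,,
,,,,,,
,,,,,,
k=34  ,@@,,,
@,,@,,
<@,,@,
,,,,@,
,,@@,,
,,,,,,
,,,,,,

1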